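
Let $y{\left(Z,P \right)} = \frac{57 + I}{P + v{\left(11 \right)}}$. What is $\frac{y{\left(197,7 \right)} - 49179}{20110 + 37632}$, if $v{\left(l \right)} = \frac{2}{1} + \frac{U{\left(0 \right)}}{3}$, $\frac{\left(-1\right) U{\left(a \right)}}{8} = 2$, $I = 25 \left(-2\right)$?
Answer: $- \frac{270474}{317581} \approx -0.85167$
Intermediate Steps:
$I = -50$
$U{\left(a \right)} = -16$ ($U{\left(a \right)} = \left(-8\right) 2 = -16$)
$v{\left(l \right)} = - \frac{10}{3}$ ($v{\left(l \right)} = \frac{2}{1} - \frac{16}{3} = 2 \cdot 1 - \frac{16}{3} = 2 - \frac{16}{3} = - \frac{10}{3}$)
$y{\left(Z,P \right)} = \frac{7}{- \frac{10}{3} + P}$ ($y{\left(Z,P \right)} = \frac{57 - 50}{P - \frac{10}{3}} = \frac{7}{- \frac{10}{3} + P}$)
$\frac{y{\left(197,7 \right)} - 49179}{20110 + 37632} = \frac{\frac{21}{-10 + 3 \cdot 7} - 49179}{20110 + 37632} = \frac{\frac{21}{-10 + 21} - 49179}{57742} = \left(\frac{21}{11} - 49179\right) \frac{1}{57742} = \left(- \frac{540948}{11}\right) \frac{1}{57742} = - \frac{270474}{317581}$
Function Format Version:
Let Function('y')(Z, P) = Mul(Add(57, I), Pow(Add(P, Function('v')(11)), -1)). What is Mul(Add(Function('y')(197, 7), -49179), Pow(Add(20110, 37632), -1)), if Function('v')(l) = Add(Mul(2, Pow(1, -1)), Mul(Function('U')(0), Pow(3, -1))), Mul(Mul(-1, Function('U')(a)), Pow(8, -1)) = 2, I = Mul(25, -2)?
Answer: Rational(-270474, 317581) ≈ -0.85167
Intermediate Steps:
I = -50
Function('U')(a) = -16 (Function('U')(a) = Mul(-8, 2) = -16)
Function('v')(l) = Rational(-10, 3) (Function('v')(l) = Add(Mul(2, Pow(1, -1)), Mul(-16, Pow(3, -1))) = Add(Mul(2, 1), Mul(-16, Rational(1, 3))) = Add(2, Rational(-16, 3)) = Rational(-10, 3))
Function('y')(Z, P) = Mul(7, Pow(Add(Rational(-10, 3), P), -1)) (Function('y')(Z, P) = Mul(Add(57, -50), Pow(Add(P, Rational(-10, 3)), -1)) = Mul(7, Pow(Add(Rational(-10, 3), P), -1)))
Mul(Add(Function('y')(197, 7), -49179), Pow(Add(20110, 37632), -1)) = Mul(Add(Mul(21, Pow(Add(-10, Mul(3, 7)), -1)), -49179), Pow(Add(20110, 37632), -1)) = Mul(Add(Mul(21, Pow(Add(-10, 21), -1)), -49179), Pow(57742, -1)) = Mul(Add(Mul(21, Pow(11, -1)), -49179), Rational(1, 57742)) = Mul(Add(Mul(21, Rational(1, 11)), -49179), Rational(1, 57742)) = Mul(Add(Rational(21, 11), -49179), Rational(1, 57742)) = Mul(Rational(-540948, 11), Rational(1, 57742)) = Rational(-270474, 317581)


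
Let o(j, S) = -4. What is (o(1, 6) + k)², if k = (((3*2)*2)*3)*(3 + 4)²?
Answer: 3097600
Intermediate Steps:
k = 1764 (k = ((6*2)*3)*7² = (12*3)*49 = 36*49 = 1764)
(o(1, 6) + k)² = (-4 + 1764)² = 1760² = 3097600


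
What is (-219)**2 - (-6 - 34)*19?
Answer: 48721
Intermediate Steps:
(-219)**2 - (-6 - 34)*19 = 47961 - (-40)*19 = 47961 - 1*(-760) = 47961 + 760 = 48721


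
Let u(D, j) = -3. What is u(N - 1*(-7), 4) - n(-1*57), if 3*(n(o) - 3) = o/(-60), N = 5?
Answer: -379/60 ≈ -6.3167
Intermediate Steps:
n(o) = 3 - o/180 (n(o) = 3 + (o/(-60))/3 = 3 + (o*(-1/60))/3 = 3 + (-o/60)/3 = 3 - o/180)
u(N - 1*(-7), 4) - n(-1*57) = -3 - (3 - (-1)*57/180) = -3 - (3 - 1/180*(-57)) = -3 - (3 + 19/60) = -3 - 1*199/60 = -3 - 199/60 = -379/60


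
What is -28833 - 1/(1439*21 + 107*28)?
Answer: -957688096/33215 ≈ -28833.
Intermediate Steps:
-28833 - 1/(1439*21 + 107*28) = -28833 - 1/(30219 + 2996) = -28833 - 1/33215 = -957688096/33215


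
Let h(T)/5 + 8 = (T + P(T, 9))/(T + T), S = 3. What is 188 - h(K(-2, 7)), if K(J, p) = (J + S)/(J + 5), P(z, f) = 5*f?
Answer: -112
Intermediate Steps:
K(J, p) = (3 + J)/(5 + J) (K(J, p) = (J + 3)/(J + 5) = (3 + J)/(5 + J))
h(T) = -40 + 5*(45 + T)/(2*T) (h(T) = -40 + 5*((T + 5*9)/(T + T)) = -40 + 5*((T + 45)/((2*T))) = -40 + 5*((45 + T)*(1/(2*T))) = -40 + 5*((45 + T)/(2*T)) = -40 + 5*(45 + T)/(2*T))
188 - h(K(-2, 7)) = 188 - 75*(3 - (3 - 2)/(5 - 2))/(2*((3 - 2)/(5 - 2))) = 188 - 75*(3 - 1/3)/(2*(1/3)) = 188 - 75*(3 - 1/3)/(2*((1/3)*1)) = 188 - 75*(3 - 1*1/3)/(2*1/3) = 188 - 75*3*(3 - 1/3)/2 = 188 - 75*3*8/(2*3) = 188 - 1*300 = 188 - 300 = -112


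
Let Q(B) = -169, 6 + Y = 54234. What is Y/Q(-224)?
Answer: -54228/169 ≈ -320.88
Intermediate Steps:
Y = 54228 (Y = -6 + 54234 = 54228)
Y/Q(-224) = 54228/(-169) = 54228*(-1/169) = -54228/169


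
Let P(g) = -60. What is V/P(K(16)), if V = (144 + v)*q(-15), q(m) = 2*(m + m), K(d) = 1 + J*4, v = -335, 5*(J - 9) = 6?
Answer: -191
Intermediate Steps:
J = 51/5 (J = 9 + (⅕)*6 = 9 + 6/5 = 51/5 ≈ 10.200)
K(d) = 209/5 (K(d) = 1 + (51/5)*4 = 1 + 204/5 = 209/5)
q(m) = 4*m (q(m) = 2*(2*m) = 4*m)
V = 11460 (V = (144 - 335)*(4*(-15)) = -191*(-60) = 11460)
V/P(K(16)) = 11460/(-60) = 11460*(-1/60) = -191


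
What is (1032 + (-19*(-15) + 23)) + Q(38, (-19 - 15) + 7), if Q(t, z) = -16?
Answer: 1324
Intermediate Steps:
(1032 + (-19*(-15) + 23)) + Q(38, (-19 - 15) + 7) = (1032 + (-19*(-15) + 23)) - 16 = (1032 + (285 + 23)) - 16 = (1032 + 308) - 16 = 1340 - 16 = 1324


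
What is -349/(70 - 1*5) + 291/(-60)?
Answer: -2657/260 ≈ -10.219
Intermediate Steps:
-349/(70 - 1*5) + 291/(-60) = -349/(70 - 5) + 291*(-1/60) = -349/65 - 97/20 = -2657/260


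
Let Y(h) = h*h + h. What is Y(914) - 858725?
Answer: -22415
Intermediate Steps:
Y(h) = h + h**2 (Y(h) = h**2 + h = h + h**2)
Y(914) - 858725 = 914*(1 + 914) - 858725 = 914*915 - 858725 = 836310 - 858725 = -22415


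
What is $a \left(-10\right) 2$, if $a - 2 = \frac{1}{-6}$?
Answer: $- \frac{110}{3} \approx -36.667$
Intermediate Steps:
$a = \frac{11}{6}$ ($a = 2 + \frac{1}{-6} = 2 - \frac{1}{6} = \frac{11}{6} \approx 1.8333$)
$a \left(-10\right) 2 = \frac{11}{6} \left(-10\right) 2 = \left(- \frac{55}{3}\right) 2 = - \frac{110}{3}$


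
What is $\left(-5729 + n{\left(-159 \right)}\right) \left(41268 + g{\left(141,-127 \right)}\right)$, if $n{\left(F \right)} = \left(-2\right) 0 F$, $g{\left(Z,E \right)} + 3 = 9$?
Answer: $-236458746$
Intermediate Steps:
$g{\left(Z,E \right)} = 6$ ($g{\left(Z,E \right)} = -3 + 9 = 6$)
$n{\left(F \right)} = 0$ ($n{\left(F \right)} = 0 F = 0$)
$\left(-5729 + n{\left(-159 \right)}\right) \left(41268 + g{\left(141,-127 \right)}\right) = \left(-5729 + 0\right) \left(41268 + 6\right) = \left(-5729\right) 41274 = -236458746$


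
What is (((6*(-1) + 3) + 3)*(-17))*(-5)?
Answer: 0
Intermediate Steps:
(((6*(-1) + 3) + 3)*(-17))*(-5) = (((-6 + 3) + 3)*(-17))*(-5) = ((-3 + 3)*(-17))*(-5) = (0*(-17))*(-5) = 0*(-5) = 0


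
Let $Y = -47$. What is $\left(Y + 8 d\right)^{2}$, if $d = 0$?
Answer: $2209$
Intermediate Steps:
$\left(Y + 8 d\right)^{2} = \left(-47 + 8 \cdot 0\right)^{2} = \left(-47 + 0\right)^{2} = \left(-47\right)^{2} = 2209$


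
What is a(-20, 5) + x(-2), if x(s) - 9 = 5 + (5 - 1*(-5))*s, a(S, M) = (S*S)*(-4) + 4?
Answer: -1602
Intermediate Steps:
a(S, M) = 4 - 4*S² (a(S, M) = S²*(-4) + 4 = -4*S² + 4 = 4 - 4*S²)
x(s) = 14 + 10*s (x(s) = 9 + (5 + (5 - 1*(-5))*s) = 9 + (5 + (5 + 5)*s) = 9 + (5 + 10*s) = 14 + 10*s)
a(-20, 5) + x(-2) = (4 - 4*(-20)²) + (14 + 10*(-2)) = (4 - 4*400) + (14 - 20) = (4 - 1600) - 6 = -1596 - 6 = -1602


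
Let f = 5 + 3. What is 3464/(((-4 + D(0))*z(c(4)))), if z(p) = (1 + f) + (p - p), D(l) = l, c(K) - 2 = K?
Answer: -866/9 ≈ -96.222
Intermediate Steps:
c(K) = 2 + K
f = 8
z(p) = 9 (z(p) = (1 + 8) + (p - p) = 9 + 0 = 9)
3464/(((-4 + D(0))*z(c(4)))) = 3464/(((-4 + 0)*9)) = 3464/((-4*9)) = 3464/(-36) = 3464*(-1/36) = -866/9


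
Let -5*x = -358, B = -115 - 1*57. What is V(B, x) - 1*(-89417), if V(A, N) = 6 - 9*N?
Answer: 443893/5 ≈ 88779.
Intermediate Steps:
B = -172 (B = -115 - 57 = -172)
x = 358/5 (x = -⅕*(-358) = 358/5 ≈ 71.600)
V(B, x) - 1*(-89417) = (6 - 9*358/5) - 1*(-89417) = (6 - 3222/5) + 89417 = -3192/5 + 89417 = 443893/5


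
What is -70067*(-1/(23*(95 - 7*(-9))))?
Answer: 70067/3634 ≈ 19.281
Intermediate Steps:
-70067*(-1/(23*(95 - 7*(-9)))) = -70067*(-1/(23*(95 + 63))) = -70067/((-23*158)) = -70067/(-3634) = -70067*(-1/3634) = 70067/3634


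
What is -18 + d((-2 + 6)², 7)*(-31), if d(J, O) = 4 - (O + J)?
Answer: 571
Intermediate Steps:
d(J, O) = 4 - J - O (d(J, O) = 4 - (J + O) = 4 + (-J - O) = 4 - J - O)
-18 + d((-2 + 6)², 7)*(-31) = -18 + (4 - (-2 + 6)² - 1*7)*(-31) = -18 + (4 - 1*4² - 7)*(-31) = -18 + (4 - 1*16 - 7)*(-31) = -18 + (4 - 16 - 7)*(-31) = -18 - 19*(-31) = -18 + 589 = 571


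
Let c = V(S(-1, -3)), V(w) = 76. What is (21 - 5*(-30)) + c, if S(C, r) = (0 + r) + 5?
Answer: 247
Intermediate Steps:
S(C, r) = 5 + r (S(C, r) = r + 5 = 5 + r)
c = 76
(21 - 5*(-30)) + c = (21 - 5*(-30)) + 76 = (21 + 150) + 76 = 171 + 76 = 247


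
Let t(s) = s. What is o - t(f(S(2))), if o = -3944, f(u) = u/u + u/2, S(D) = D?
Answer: -3946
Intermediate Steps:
f(u) = 1 + u/2 (f(u) = 1 + u*(½) = 1 + u/2)
o - t(f(S(2))) = -3944 - (1 + (½)*2) = -3944 - (1 + 1) = -3944 - 1*2 = -3944 - 2 = -3946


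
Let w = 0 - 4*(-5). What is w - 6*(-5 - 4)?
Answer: 74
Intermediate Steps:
w = 20 (w = 0 + 20 = 20)
w - 6*(-5 - 4) = 20 - 6*(-5 - 4) = 20 - 6*(-9) = 20 + 54 = 74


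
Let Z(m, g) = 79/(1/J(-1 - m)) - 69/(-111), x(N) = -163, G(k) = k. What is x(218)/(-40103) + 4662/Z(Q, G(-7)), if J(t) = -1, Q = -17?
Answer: -3458527091/58149350 ≈ -59.477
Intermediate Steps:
Z(m, g) = -2900/37 (Z(m, g) = 79/(1/(-1)) - 69/(-111) = 79/(-1) - 69*(-1/111) = 79*(-1) + 23/37 = -79 + 23/37 = -2900/37)
x(218)/(-40103) + 4662/Z(Q, G(-7)) = -163/(-40103) + 4662/(-2900/37) = -163*(-1/40103) + 4662*(-37/2900) = 163/40103 - 86247/1450 = -3458527091/58149350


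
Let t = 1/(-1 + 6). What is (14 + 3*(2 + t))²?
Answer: 10609/25 ≈ 424.36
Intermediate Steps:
t = ⅕ (t = 1/5 = ⅕ ≈ 0.20000)
(14 + 3*(2 + t))² = (14 + 3*(2 + ⅕))² = (14 + 3*(11/5))² = (14 + 33/5)² = (103/5)² = 10609/25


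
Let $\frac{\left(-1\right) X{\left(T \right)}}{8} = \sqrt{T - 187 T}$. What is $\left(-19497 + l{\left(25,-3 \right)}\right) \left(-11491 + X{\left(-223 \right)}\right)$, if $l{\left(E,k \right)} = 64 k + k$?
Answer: $226280772 + 157536 \sqrt{41478} \approx 2.5836 \cdot 10^{8}$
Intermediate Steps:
$l{\left(E,k \right)} = 65 k$
$X{\left(T \right)} = - 8 \sqrt{186} \sqrt{- T}$ ($X{\left(T \right)} = - 8 \sqrt{T - 187 T} = - 8 \sqrt{- 186 T} = - 8 \sqrt{186} \sqrt{- T}$)
$\left(-19497 + l{\left(25,-3 \right)}\right) \left(-11491 + X{\left(-223 \right)}\right) = \left(-19497 + 65 \left(-3\right)\right) \left(-11491 - 8 \sqrt{186} \sqrt{\left(-1\right) \left(-223\right)}\right) = \left(-19497 - 195\right) \left(-11491 - 8 \sqrt{186} \sqrt{223}\right) = - 19692 \left(-11491 - 8 \sqrt{41478}\right) = 226280772 + 157536 \sqrt{41478}$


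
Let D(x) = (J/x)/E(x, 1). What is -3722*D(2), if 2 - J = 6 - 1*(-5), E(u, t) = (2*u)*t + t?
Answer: 16749/5 ≈ 3349.8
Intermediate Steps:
E(u, t) = t + 2*t*u (E(u, t) = 2*t*u + t = t + 2*t*u)
J = -9 (J = 2 - (6 - 1*(-5)) = 2 - (6 + 5) = 2 - 1*11 = 2 - 11 = -9)
D(x) = -9/(x*(1 + 2*x)) (D(x) = (-9/x)/((1*(1 + 2*x))) = (-9/x)/(1 + 2*x) = -9/(x*(1 + 2*x)))
-3722*D(2) = -(-33498)/(2*(1 + 2*2)) = -(-33498)/(2*(1 + 4)) = -(-33498)/(2*5) = -3722*(-9/10) = 16749/5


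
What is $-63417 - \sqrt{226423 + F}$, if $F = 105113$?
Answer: $-63417 - 4 \sqrt{20721} \approx -63993.0$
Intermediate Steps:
$-63417 - \sqrt{226423 + F} = -63417 - \sqrt{226423 + 105113} = -63417 - \sqrt{331536} = -63417 - 4 \sqrt{20721}$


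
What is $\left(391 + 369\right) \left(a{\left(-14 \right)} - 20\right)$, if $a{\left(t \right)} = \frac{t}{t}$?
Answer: $-14440$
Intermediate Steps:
$a{\left(t \right)} = 1$
$\left(391 + 369\right) \left(a{\left(-14 \right)} - 20\right) = \left(391 + 369\right) \left(1 - 20\right) = 760 \left(-19\right) = -14440$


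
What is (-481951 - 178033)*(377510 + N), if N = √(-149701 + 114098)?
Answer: -249150559840 - 659984*I*√35603 ≈ -2.4915e+11 - 1.2453e+8*I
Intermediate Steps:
N = I*√35603 (N = √(-35603) = I*√35603 ≈ 188.69*I)
(-481951 - 178033)*(377510 + N) = (-481951 - 178033)*(377510 + I*√35603) = -659984*(377510 + I*√35603) = -249150559840 - 659984*I*√35603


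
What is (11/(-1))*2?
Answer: -22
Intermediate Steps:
(11/(-1))*2 = (11*(-1))*2 = -11*2 = -22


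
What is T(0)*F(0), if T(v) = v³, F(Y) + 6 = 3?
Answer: 0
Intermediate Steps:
F(Y) = -3 (F(Y) = -6 + 3 = -3)
T(0)*F(0) = 0³*(-3) = 0*(-3) = 0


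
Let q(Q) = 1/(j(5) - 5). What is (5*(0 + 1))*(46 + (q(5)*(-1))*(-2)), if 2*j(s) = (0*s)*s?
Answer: 228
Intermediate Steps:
j(s) = 0 (j(s) = ((0*s)*s)/2 = (0*s)/2 = (½)*0 = 0)
q(Q) = -⅕ (q(Q) = 1/(0 - 5) = 1/(-5) = -⅕)
(5*(0 + 1))*(46 + (q(5)*(-1))*(-2)) = (5*(0 + 1))*(46 - ⅕*(-1)*(-2)) = (5*1)*(46 + (⅕)*(-2)) = 5*(46 - ⅖) = 5*(228/5) = 228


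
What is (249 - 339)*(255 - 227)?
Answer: -2520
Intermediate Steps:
(249 - 339)*(255 - 227) = -90*28 = -2520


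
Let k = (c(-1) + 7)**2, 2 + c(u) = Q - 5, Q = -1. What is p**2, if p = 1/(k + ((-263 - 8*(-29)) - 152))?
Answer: 1/33124 ≈ 3.0190e-5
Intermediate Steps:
c(u) = -8 (c(u) = -2 + (-1 - 5) = -2 - 6 = -8)
k = 1 (k = (-8 + 7)**2 = (-1)**2 = 1)
p = -1/182 (p = 1/(1 + ((-263 - 8*(-29)) - 152)) = 1/(1 + ((-263 + 232) - 152)) = 1/(1 + (-31 - 152)) = 1/(1 - 183) = 1/(-182) = -1/182 ≈ -0.0054945)
p**2 = (-1/182)**2 = 1/33124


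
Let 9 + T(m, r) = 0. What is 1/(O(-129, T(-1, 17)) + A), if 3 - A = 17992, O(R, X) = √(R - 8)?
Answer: -17989/323604258 - I*√137/323604258 ≈ -5.5589e-5 - 3.617e-8*I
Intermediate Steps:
T(m, r) = -9 (T(m, r) = -9 + 0 = -9)
O(R, X) = √(-8 + R)
A = -17989 (A = 3 - 1*17992 = 3 - 17992 = -17989)
1/(O(-129, T(-1, 17)) + A) = 1/(√(-8 - 129) - 17989) = 1/(√(-137) - 17989) = 1/(I*√137 - 17989) = 1/(-17989 + I*√137)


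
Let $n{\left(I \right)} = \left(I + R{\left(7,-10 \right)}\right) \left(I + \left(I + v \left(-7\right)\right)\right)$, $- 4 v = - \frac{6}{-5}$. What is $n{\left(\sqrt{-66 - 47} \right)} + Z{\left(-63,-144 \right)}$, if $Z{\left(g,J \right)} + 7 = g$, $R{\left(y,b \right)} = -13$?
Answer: $- \frac{3233}{10} - \frac{239 i \sqrt{113}}{10} \approx -323.3 - 254.06 i$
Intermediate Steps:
$v = - \frac{3}{10}$ ($v = - \frac{\left(-6\right) \frac{1}{-5}}{4} = - \frac{\left(-6\right) \left(- \frac{1}{5}\right)}{4} = \left(- \frac{1}{4}\right) \frac{6}{5} = - \frac{3}{10} \approx -0.3$)
$Z{\left(g,J \right)} = -7 + g$
$n{\left(I \right)} = \left(-13 + I\right) \left(\frac{21}{10} + 2 I\right)$ ($n{\left(I \right)} = \left(I - 13\right) \left(I + \left(I - - \frac{21}{10}\right)\right) = \left(-13 + I\right) \left(I + \left(I + \frac{21}{10}\right)\right) = \left(-13 + I\right) \left(I + \left(\frac{21}{10} + I\right)\right) = \left(-13 + I\right) \left(\frac{21}{10} + 2 I\right)$)
$n{\left(\sqrt{-66 - 47} \right)} + Z{\left(-63,-144 \right)} = \left(- \frac{273}{10} + 2 \left(\sqrt{-66 - 47}\right)^{2} - \frac{239 \sqrt{-66 - 47}}{10}\right) - 70 = \left(- \frac{273}{10} + 2 \left(\sqrt{-113}\right)^{2} - \frac{239 \sqrt{-113}}{10}\right) - 70 = \left(- \frac{273}{10} + 2 \left(i \sqrt{113}\right)^{2} - \frac{239 i \sqrt{113}}{10}\right) - 70 = \left(- \frac{273}{10} + 2 \left(-113\right) - \frac{239 i \sqrt{113}}{10}\right) - 70 = \left(- \frac{273}{10} - 226 - \frac{239 i \sqrt{113}}{10}\right) - 70 = \left(- \frac{2533}{10} - \frac{239 i \sqrt{113}}{10}\right) - 70 = - \frac{3233}{10} - \frac{239 i \sqrt{113}}{10}$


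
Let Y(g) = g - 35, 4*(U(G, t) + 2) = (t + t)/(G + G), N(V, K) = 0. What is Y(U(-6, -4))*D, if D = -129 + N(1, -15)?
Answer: 9503/2 ≈ 4751.5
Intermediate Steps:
U(G, t) = -2 + t/(4*G) (U(G, t) = -2 + ((t + t)/(G + G))/4 = -2 + ((2*t)/((2*G)))/4 = -2 + ((2*t)*(1/(2*G)))/4 = -2 + (t/G)/4 = -2 + t/(4*G))
D = -129 (D = -129 + 0 = -129)
Y(g) = -35 + g
Y(U(-6, -4))*D = (-35 + (-2 + (¼)*(-4)/(-6)))*(-129) = (-35 + (-2 + (¼)*(-4)*(-⅙)))*(-129) = (-35 + (-2 + ⅙))*(-129) = (-35 - 11/6)*(-129) = -221/6*(-129) = 9503/2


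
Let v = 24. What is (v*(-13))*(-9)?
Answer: 2808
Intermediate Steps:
(v*(-13))*(-9) = (24*(-13))*(-9) = -312*(-9) = 2808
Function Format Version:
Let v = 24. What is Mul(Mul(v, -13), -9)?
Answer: 2808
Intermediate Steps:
Mul(Mul(v, -13), -9) = Mul(Mul(24, -13), -9) = Mul(-312, -9) = 2808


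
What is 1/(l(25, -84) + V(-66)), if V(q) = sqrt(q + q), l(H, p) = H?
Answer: 25/757 - 2*I*sqrt(33)/757 ≈ 0.033025 - 0.015177*I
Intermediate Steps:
V(q) = sqrt(2)*sqrt(q) (V(q) = sqrt(2*q) = sqrt(2)*sqrt(q))
1/(l(25, -84) + V(-66)) = 1/(25 + sqrt(2)*sqrt(-66)) = 1/(25 + sqrt(2)*(I*sqrt(66))) = 1/(25 + 2*I*sqrt(33))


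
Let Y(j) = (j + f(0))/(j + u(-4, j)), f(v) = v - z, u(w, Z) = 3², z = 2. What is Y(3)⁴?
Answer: 1/20736 ≈ 4.8225e-5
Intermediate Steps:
u(w, Z) = 9
f(v) = -2 + v (f(v) = v - 1*2 = v - 2 = -2 + v)
Y(j) = (-2 + j)/(9 + j) (Y(j) = (j + (-2 + 0))/(j + 9) = (j - 2)/(9 + j) = (-2 + j)/(9 + j))
Y(3)⁴ = ((-2 + 3)/(9 + 3))⁴ = (1/12)⁴ = 1/20736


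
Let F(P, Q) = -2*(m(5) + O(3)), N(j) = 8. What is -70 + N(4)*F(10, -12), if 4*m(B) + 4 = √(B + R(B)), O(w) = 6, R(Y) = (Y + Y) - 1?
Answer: -150 - 4*√14 ≈ -164.97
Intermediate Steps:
R(Y) = -1 + 2*Y (R(Y) = 2*Y - 1 = -1 + 2*Y)
m(B) = -1 + √(-1 + 3*B)/4 (m(B) = -1 + √(B + (-1 + 2*B))/4 = -1 + √(-1 + 3*B)/4)
F(P, Q) = -10 - √14/2 (F(P, Q) = -2*((-1 + √(-1 + 3*5)/4) + 6) = -2*((-1 + √(-1 + 15)/4) + 6) = -2*((-1 + √14/4) + 6) = -2*(5 + √14/4) = -10 - √14/2)
-70 + N(4)*F(10, -12) = -70 + 8*(-10 - √14/2) = -70 + (-80 - 4*√14) = -150 - 4*√14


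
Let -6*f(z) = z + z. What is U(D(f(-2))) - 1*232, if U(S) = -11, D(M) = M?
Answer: -243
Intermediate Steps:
f(z) = -z/3 (f(z) = -(z + z)/6 = -z/3)
U(D(f(-2))) - 1*232 = -11 - 1*232 = -11 - 232 = -243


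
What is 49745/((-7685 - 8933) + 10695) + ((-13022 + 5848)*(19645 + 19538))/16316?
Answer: -832880040293/48319834 ≈ -17237.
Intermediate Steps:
49745/((-7685 - 8933) + 10695) + ((-13022 + 5848)*(19645 + 19538))/16316 = 49745/(-16618 + 10695) - 7174*39183*(1/16316) = 49745/(-5923) - 281098842*1/16316 = 49745*(-1/5923) - 140549421/8158 = -49745/5923 - 140549421/8158 = -832880040293/48319834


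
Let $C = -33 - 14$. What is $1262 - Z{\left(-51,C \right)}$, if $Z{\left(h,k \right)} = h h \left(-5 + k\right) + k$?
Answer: $136561$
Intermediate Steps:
$C = -47$ ($C = -33 - 14 = -47$)
$Z{\left(h,k \right)} = k + h^{2} \left(-5 + k\right)$ ($Z{\left(h,k \right)} = h^{2} \left(-5 + k\right) + k = k + h^{2} \left(-5 + k\right)$)
$1262 - Z{\left(-51,C \right)} = 1262 - \left(-47 - 5 \left(-51\right)^{2} - 47 \left(-51\right)^{2}\right) = 1262 - \left(-47 - 13005 - 122247\right) = 1262 - -135299 = 1262 + 135299 = 136561$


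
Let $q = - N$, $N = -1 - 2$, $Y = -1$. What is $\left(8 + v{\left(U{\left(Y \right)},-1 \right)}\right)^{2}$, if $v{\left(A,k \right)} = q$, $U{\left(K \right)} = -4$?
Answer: $121$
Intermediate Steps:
$N = -3$ ($N = -1 - 2 = -3$)
$q = 3$ ($q = \left(-1\right) \left(-3\right) = 3$)
$v{\left(A,k \right)} = 3$
$\left(8 + v{\left(U{\left(Y \right)},-1 \right)}\right)^{2} = \left(8 + 3\right)^{2} = 11^{2} = 121$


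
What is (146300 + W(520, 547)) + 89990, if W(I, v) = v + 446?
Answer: 237283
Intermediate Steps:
W(I, v) = 446 + v
(146300 + W(520, 547)) + 89990 = (146300 + (446 + 547)) + 89990 = (146300 + 993) + 89990 = 147293 + 89990 = 237283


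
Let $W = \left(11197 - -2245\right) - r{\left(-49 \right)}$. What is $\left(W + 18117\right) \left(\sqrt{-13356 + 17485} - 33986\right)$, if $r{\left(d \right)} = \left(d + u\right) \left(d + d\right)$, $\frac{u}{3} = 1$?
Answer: $-919355286 + 27051 \sqrt{4129} \approx -9.1762 \cdot 10^{8}$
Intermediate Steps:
$u = 3$ ($u = 3 \cdot 1 = 3$)
$r{\left(d \right)} = 2 d \left(3 + d\right)$ ($r{\left(d \right)} = \left(d + 3\right) \left(d + d\right) = \left(3 + d\right) 2 d = 2 d \left(3 + d\right)$)
$W = 8934$ ($W = \left(11197 - -2245\right) - 2 \left(-49\right) \left(3 - 49\right) = \left(11197 + 2245\right) - 2 \left(-49\right) \left(-46\right) = 13442 - 4508 = 8934$)
$\left(W + 18117\right) \left(\sqrt{-13356 + 17485} - 33986\right) = \left(8934 + 18117\right) \left(\sqrt{-13356 + 17485} - 33986\right) = 27051 \left(\sqrt{4129} - 33986\right) = 27051 \left(-33986 + \sqrt{4129}\right) = -919355286 + 27051 \sqrt{4129}$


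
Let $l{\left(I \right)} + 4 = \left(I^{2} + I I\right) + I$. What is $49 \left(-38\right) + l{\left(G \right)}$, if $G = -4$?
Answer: $-1838$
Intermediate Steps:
$l{\left(I \right)} = -4 + I + 2 I^{2}$ ($l{\left(I \right)} = -4 + \left(\left(I^{2} + I I\right) + I\right) = -4 + \left(\left(I^{2} + I^{2}\right) + I\right) = -4 + \left(2 I^{2} + I\right) = -4 + \left(I + 2 I^{2}\right) = -4 + I + 2 I^{2}$)
$49 \left(-38\right) + l{\left(G \right)} = 49 \left(-38\right) - \left(8 - 32\right) = -1862 - -24 = -1862 + 24 = -1838$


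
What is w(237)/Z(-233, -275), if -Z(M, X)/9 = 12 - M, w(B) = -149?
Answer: 149/2205 ≈ 0.067574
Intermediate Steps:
Z(M, X) = -108 + 9*M (Z(M, X) = -9*(12 - M) = -108 + 9*M)
w(237)/Z(-233, -275) = -149/(-108 + 9*(-233)) = -149/(-108 - 2097) = -149/(-2205) = -149*(-1/2205) = 149/2205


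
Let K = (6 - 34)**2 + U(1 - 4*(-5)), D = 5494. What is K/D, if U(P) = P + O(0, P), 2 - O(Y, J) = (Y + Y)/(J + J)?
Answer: 807/5494 ≈ 0.14689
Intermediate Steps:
O(Y, J) = 2 - Y/J (O(Y, J) = 2 - (Y + Y)/(J + J) = 2 - 2*Y/(2*J) = 2 - 2*Y*1/(2*J) = 2 - Y/J)
U(P) = 2 + P (U(P) = P + (2 - 1*0/P) = P + (2 + 0) = P + 2 = 2 + P)
K = 807 (K = (6 - 34)**2 + (2 + (1 - 4*(-5))) = (-28)**2 + (2 + (1 + 20)) = 784 + (2 + 21) = 784 + 23 = 807)
K/D = 807/5494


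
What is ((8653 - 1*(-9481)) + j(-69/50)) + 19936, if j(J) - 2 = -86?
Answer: 37986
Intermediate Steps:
j(J) = -84 (j(J) = 2 - 86 = -84)
((8653 - 1*(-9481)) + j(-69/50)) + 19936 = ((8653 - 1*(-9481)) - 84) + 19936 = ((8653 + 9481) - 84) + 19936 = (18134 - 84) + 19936 = 18050 + 19936 = 37986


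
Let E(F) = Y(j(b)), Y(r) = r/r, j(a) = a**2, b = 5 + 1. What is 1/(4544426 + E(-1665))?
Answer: 1/4544427 ≈ 2.2005e-7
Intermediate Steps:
b = 6
Y(r) = 1
E(F) = 1
1/(4544426 + E(-1665)) = 1/(4544426 + 1) = 1/4544427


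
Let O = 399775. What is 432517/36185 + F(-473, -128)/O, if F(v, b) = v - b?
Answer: 6915879994/578634335 ≈ 11.952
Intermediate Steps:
432517/36185 + F(-473, -128)/O = 432517/36185 + (-473 - 1*(-128))/399775 = 432517*(1/36185) + (-473 + 128)*(1/399775) = 432517/36185 - 345*1/399775 = 432517/36185 - 69/79955 = 6915879994/578634335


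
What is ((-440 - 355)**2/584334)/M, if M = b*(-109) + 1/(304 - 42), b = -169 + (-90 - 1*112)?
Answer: 9199475/343946101797 ≈ 2.6747e-5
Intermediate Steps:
b = -371 (b = -169 + (-90 - 112) = -169 - 202 = -371)
M = 10595019/262 (M = -371*(-109) + 1/(304 - 42) = 40439 + 1/262 = 10595019/262 ≈ 40439.)
((-440 - 355)**2/584334)/M = ((-440 - 355)**2/584334)/(10595019/262) = ((-795)**2*(1/584334))*(262/10595019) = (632025*(1/584334))*(262/10595019) = (70225/64926)*(262/10595019) = 9199475/343946101797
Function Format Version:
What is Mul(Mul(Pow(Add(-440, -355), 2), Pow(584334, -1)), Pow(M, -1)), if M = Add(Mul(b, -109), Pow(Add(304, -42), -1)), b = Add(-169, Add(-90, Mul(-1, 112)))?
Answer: Rational(9199475, 343946101797) ≈ 2.6747e-5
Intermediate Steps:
b = -371 (b = Add(-169, Add(-90, -112)) = Add(-169, -202) = -371)
M = Rational(10595019, 262) (M = Add(Mul(-371, -109), Pow(Add(304, -42), -1)) = Add(40439, Pow(262, -1)) = Add(40439, Rational(1, 262)) = Rational(10595019, 262) ≈ 40439.)
Mul(Mul(Pow(Add(-440, -355), 2), Pow(584334, -1)), Pow(M, -1)) = Mul(Mul(Pow(Add(-440, -355), 2), Pow(584334, -1)), Pow(Rational(10595019, 262), -1)) = Mul(Mul(Pow(-795, 2), Rational(1, 584334)), Rational(262, 10595019)) = Mul(Mul(632025, Rational(1, 584334)), Rational(262, 10595019)) = Mul(Rational(70225, 64926), Rational(262, 10595019)) = Rational(9199475, 343946101797)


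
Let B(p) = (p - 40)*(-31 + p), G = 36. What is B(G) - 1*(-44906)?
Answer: 44886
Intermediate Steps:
B(p) = (-40 + p)*(-31 + p)
B(G) - 1*(-44906) = (1240 + 36**2 - 71*36) - 1*(-44906) = (1240 + 1296 - 2556) + 44906 = -20 + 44906 = 44886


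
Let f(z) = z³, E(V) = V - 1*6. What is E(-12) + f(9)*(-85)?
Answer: -61983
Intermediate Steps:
E(V) = -6 + V (E(V) = V - 6 = -6 + V)
E(-12) + f(9)*(-85) = (-6 - 12) + 9³*(-85) = -18 + 729*(-85) = -18 - 61965 = -61983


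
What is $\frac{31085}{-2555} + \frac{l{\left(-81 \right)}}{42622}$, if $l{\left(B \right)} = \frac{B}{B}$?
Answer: $- \frac{264980463}{21779842} \approx -12.166$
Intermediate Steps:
$l{\left(B \right)} = 1$
$\frac{31085}{-2555} + \frac{l{\left(-81 \right)}}{42622} = \frac{31085}{-2555} + 1 \cdot \frac{1}{42622} = 31085 \left(- \frac{1}{2555}\right) + 1 \cdot \frac{1}{42622} = - \frac{6217}{511} + \frac{1}{42622} = - \frac{264980463}{21779842}$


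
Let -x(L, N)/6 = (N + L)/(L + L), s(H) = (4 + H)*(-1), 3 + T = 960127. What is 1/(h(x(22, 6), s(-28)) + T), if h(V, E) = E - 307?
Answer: 1/959841 ≈ 1.0418e-6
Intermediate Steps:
T = 960124 (T = -3 + 960127 = 960124)
s(H) = -4 - H
x(L, N) = -3*(L + N)/L (x(L, N) = -6*(N + L)/(L + L) = -6*(L + N)/(2*L) = -6*(L + N)*1/(2*L) = -3*(L + N)/L)
h(V, E) = -307 + E
1/(h(x(22, 6), s(-28)) + T) = 1/((-307 + (-4 - 1*(-28))) + 960124) = 1/((-307 + (-4 + 28)) + 960124) = 1/((-307 + 24) + 960124) = 1/(-283 + 960124) = 1/959841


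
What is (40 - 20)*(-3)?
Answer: -60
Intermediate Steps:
(40 - 20)*(-3) = 20*(-3) = -60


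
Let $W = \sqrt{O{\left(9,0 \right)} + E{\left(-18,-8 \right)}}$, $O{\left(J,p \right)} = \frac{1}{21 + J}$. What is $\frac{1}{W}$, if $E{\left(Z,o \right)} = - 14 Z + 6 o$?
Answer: $\frac{\sqrt{183630}}{6121} \approx 0.070008$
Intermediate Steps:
$W = \frac{\sqrt{183630}}{30}$ ($W = \sqrt{\frac{1}{21 + 9} + \left(\left(-14\right) \left(-18\right) + 6 \left(-8\right)\right)} = \sqrt{\frac{1}{30} + \left(252 - 48\right)} = \sqrt{\frac{1}{30} + 204} = \sqrt{\frac{6121}{30}} = \frac{\sqrt{183630}}{30} \approx 14.284$)
$\frac{1}{W} = \frac{1}{\frac{1}{30} \sqrt{183630}} = \frac{\sqrt{183630}}{6121}$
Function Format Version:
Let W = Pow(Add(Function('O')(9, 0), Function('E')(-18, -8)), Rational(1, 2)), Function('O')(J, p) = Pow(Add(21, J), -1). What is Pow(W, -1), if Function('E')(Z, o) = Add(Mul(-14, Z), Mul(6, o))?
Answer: Mul(Rational(1, 6121), Pow(183630, Rational(1, 2))) ≈ 0.070008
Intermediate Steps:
W = Mul(Rational(1, 30), Pow(183630, Rational(1, 2))) (W = Pow(Add(Pow(Add(21, 9), -1), Add(Mul(-14, -18), Mul(6, -8))), Rational(1, 2)) = Pow(Add(Pow(30, -1), Add(252, -48)), Rational(1, 2)) = Pow(Add(Rational(1, 30), 204), Rational(1, 2)) = Pow(Rational(6121, 30), Rational(1, 2)) = Mul(Rational(1, 30), Pow(183630, Rational(1, 2))) ≈ 14.284)
Pow(W, -1) = Pow(Mul(Rational(1, 30), Pow(183630, Rational(1, 2))), -1) = Mul(Rational(1, 6121), Pow(183630, Rational(1, 2)))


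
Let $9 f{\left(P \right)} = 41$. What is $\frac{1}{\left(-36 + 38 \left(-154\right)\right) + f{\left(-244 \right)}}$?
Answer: $- \frac{9}{52951} \approx -0.00016997$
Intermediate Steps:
$f{\left(P \right)} = \frac{41}{9}$ ($f{\left(P \right)} = \frac{1}{9} \cdot 41 = \frac{41}{9}$)
$\frac{1}{\left(-36 + 38 \left(-154\right)\right) + f{\left(-244 \right)}} = \frac{1}{\left(-36 + 38 \left(-154\right)\right) + \frac{41}{9}} = \frac{1}{\left(-36 - 5852\right) + \frac{41}{9}} = \frac{1}{-5888 + \frac{41}{9}} = \frac{1}{- \frac{52951}{9}} = - \frac{9}{52951}$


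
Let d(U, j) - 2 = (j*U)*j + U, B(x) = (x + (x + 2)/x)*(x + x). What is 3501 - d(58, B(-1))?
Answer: 2513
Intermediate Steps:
B(x) = 2*x*(x + (2 + x)/x) (B(x) = (x + (2 + x)/x)*(2*x) = 2*x*(x + (2 + x)/x))
d(U, j) = 2 + U + U*j² (d(U, j) = 2 + ((j*U)*j + U) = 2 + ((U*j)*j + U) = 2 + (U*j² + U) = 2 + (U + U*j²) = 2 + U + U*j²)
3501 - d(58, B(-1)) = 3501 - (2 + 58 + 58*(4 + 2*(-1) + 2*(-1)²)²) = 3501 - (2 + 58 + 58*(4 - 2 + 2*1)²) = 3501 - (2 + 58 + 58*(4 - 2 + 2)²) = 3501 - (2 + 58 + 58*4²) = 3501 - (2 + 58 + 58*16) = 3501 - (2 + 58 + 928) = 3501 - 1*988 = 3501 - 988 = 2513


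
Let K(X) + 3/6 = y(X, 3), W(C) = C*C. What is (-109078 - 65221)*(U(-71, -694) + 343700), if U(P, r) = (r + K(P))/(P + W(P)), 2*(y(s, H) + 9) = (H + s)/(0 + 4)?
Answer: -148867755205056/2485 ≈ -5.9907e+10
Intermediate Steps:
W(C) = C²
y(s, H) = -9 + H/8 + s/8 (y(s, H) = -9 + ((H + s)/(0 + 4))/2 = -9 + ((H + s)/4)/2 = -9 + ((H + s)*(¼))/2 = -9 + (H/4 + s/4)/2 = -9 + (H/8 + s/8) = -9 + H/8 + s/8)
K(X) = -73/8 + X/8 (K(X) = -½ + (-9 + (⅛)*3 + X/8) = -½ + (-9 + 3/8 + X/8) = -½ + (-69/8 + X/8) = -73/8 + X/8)
U(P, r) = (-73/8 + r + P/8)/(P + P²) (U(P, r) = (r + (-73/8 + P/8))/(P + P²) = (-73/8 + r + P/8)/(P + P²))
(-109078 - 65221)*(U(-71, -694) + 343700) = (-109078 - 65221)*((⅛)*(-73 - 71 + 8*(-694))/(-71*(1 - 71)) + 343700) = -174299*((⅛)*(-1/71)*(-73 - 71 - 5552)/(-70) + 343700) = -174299*((⅛)*(-1/71)*(-1/70)*(-5696) + 343700) = -174299*(-356/2485 + 343700) = -174299*854094144/2485 = -148867755205056/2485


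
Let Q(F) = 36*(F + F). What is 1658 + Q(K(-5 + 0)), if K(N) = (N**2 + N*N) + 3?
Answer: 5474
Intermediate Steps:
K(N) = 3 + 2*N**2 (K(N) = (N**2 + N**2) + 3 = 2*N**2 + 3 = 3 + 2*N**2)
Q(F) = 72*F (Q(F) = 36*(2*F) = 72*F)
1658 + Q(K(-5 + 0)) = 1658 + 72*(3 + 2*(-5 + 0)**2) = 1658 + 72*(3 + 2*(-5)**2) = 1658 + 72*(3 + 2*25) = 1658 + 72*(3 + 50) = 1658 + 72*53 = 1658 + 3816 = 5474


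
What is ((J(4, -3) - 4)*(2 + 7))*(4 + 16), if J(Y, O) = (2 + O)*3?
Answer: -1260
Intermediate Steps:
J(Y, O) = 6 + 3*O
((J(4, -3) - 4)*(2 + 7))*(4 + 16) = (((6 + 3*(-3)) - 4)*(2 + 7))*(4 + 16) = (((6 - 9) - 4)*9)*20 = ((-3 - 4)*9)*20 = -7*9*20 = -63*20 = -1260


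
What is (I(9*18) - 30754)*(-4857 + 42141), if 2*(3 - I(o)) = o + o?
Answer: -1152560292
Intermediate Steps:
I(o) = 3 - o (I(o) = 3 - (o + o)/2 = 3 - o)
(I(9*18) - 30754)*(-4857 + 42141) = ((3 - 9*18) - 30754)*(-4857 + 42141) = ((3 - 1*162) - 30754)*37284 = ((3 - 162) - 30754)*37284 = (-159 - 30754)*37284 = -30913*37284 = -1152560292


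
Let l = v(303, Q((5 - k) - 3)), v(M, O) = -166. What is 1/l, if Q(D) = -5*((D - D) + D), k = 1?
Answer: -1/166 ≈ -0.0060241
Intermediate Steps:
Q(D) = -5*D (Q(D) = -5*(0 + D) = -5*D)
l = -166
1/l = 1/(-166) = -1/166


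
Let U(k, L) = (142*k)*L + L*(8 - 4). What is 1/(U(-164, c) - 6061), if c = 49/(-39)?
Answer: 39/904537 ≈ 4.3116e-5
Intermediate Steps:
c = -49/39 (c = 49*(-1/39) = -49/39 ≈ -1.2564)
U(k, L) = 4*L + 142*L*k (U(k, L) = 142*L*k + L*4 = 142*L*k + 4*L = 4*L + 142*L*k)
1/(U(-164, c) - 6061) = 1/(2*(-49/39)*(2 + 71*(-164)) - 6061) = 1/(2*(-49/39)*(2 - 11644) - 6061) = 1/(2*(-49/39)*(-11642) - 6061) = 1/(1140916/39 - 6061) = 1/(904537/39) = 39/904537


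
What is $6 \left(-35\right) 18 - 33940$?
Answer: $-37720$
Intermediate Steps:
$6 \left(-35\right) 18 - 33940 = \left(-210\right) 18 - 33940 = -3780 - 33940 = -37720$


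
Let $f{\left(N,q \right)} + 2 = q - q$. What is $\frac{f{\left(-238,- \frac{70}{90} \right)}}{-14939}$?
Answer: $\frac{2}{14939} \approx 0.00013388$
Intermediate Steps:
$f{\left(N,q \right)} = -2$ ($f{\left(N,q \right)} = -2 + \left(q - q\right) = -2 + 0 = -2$)
$\frac{f{\left(-238,- \frac{70}{90} \right)}}{-14939} = - \frac{2}{-14939} = \left(-2\right) \left(- \frac{1}{14939}\right) = \frac{2}{14939}$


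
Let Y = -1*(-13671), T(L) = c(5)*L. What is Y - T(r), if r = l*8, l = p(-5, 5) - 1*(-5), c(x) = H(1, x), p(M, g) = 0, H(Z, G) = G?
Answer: 13471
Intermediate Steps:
c(x) = x
l = 5 (l = 0 - 1*(-5) = 0 + 5 = 5)
r = 40 (r = 5*8 = 40)
T(L) = 5*L
Y = 13671
Y - T(r) = 13671 - 5*40 = 13671 - 1*200 = 13671 - 200 = 13471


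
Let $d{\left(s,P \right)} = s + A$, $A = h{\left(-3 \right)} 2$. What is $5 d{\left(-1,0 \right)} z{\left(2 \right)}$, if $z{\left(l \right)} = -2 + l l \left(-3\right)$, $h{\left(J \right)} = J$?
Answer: $490$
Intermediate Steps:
$A = -6$ ($A = \left(-3\right) 2 = -6$)
$z{\left(l \right)} = -2 - 3 l^{2}$ ($z{\left(l \right)} = -2 + l^{2} \left(-3\right) = -2 - 3 l^{2}$)
$d{\left(s,P \right)} = -6 + s$ ($d{\left(s,P \right)} = s - 6 = -6 + s$)
$5 d{\left(-1,0 \right)} z{\left(2 \right)} = 5 \left(-6 - 1\right) \left(-2 - 3 \cdot 2^{2}\right) = 5 \left(-7\right) \left(-2 - 12\right) = - 35 \left(-2 - 12\right) = \left(-35\right) \left(-14\right) = 490$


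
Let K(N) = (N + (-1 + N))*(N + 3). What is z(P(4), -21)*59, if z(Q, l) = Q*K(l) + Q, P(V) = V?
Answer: 182900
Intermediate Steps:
K(N) = (-1 + 2*N)*(3 + N)
z(Q, l) = Q + Q*(-3 + 2*l² + 5*l) (z(Q, l) = Q*(-3 + 2*l² + 5*l) + Q = Q + Q*(-3 + 2*l² + 5*l))
z(P(4), -21)*59 = (4*(-2 + 2*(-21)² + 5*(-21)))*59 = (4*(-2 + 2*441 - 105))*59 = (4*(-2 + 882 - 105))*59 = (4*775)*59 = 3100*59 = 182900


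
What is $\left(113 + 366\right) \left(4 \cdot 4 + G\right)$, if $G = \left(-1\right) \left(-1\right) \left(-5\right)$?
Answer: $5269$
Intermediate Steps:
$G = -5$ ($G = 1 \left(-5\right) = -5$)
$\left(113 + 366\right) \left(4 \cdot 4 + G\right) = \left(113 + 366\right) \left(4 \cdot 4 - 5\right) = 479 \left(16 - 5\right) = 479 \cdot 11 = 5269$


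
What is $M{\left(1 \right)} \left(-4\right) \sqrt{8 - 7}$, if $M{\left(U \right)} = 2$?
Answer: $-8$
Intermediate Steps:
$M{\left(1 \right)} \left(-4\right) \sqrt{8 - 7} = 2 \left(-4\right) \sqrt{8 - 7} = - 8 \sqrt{1} = \left(-8\right) 1 = -8$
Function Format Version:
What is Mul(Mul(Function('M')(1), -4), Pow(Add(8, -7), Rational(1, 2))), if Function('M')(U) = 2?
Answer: -8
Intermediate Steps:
Mul(Mul(Function('M')(1), -4), Pow(Add(8, -7), Rational(1, 2))) = Mul(Mul(2, -4), Pow(Add(8, -7), Rational(1, 2))) = Mul(-8, Pow(1, Rational(1, 2))) = Mul(-8, 1) = -8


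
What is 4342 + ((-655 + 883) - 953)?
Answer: 3617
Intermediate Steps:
4342 + ((-655 + 883) - 953) = 4342 + (228 - 953) = 4342 - 725 = 3617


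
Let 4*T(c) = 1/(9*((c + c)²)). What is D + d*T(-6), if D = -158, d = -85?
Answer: -819157/5184 ≈ -158.02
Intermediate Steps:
T(c) = 1/(144*c²) (T(c) = (1/(9*((c + c)²)))/4 = (1/(9*((2*c)²)))/4 = (1/(9*((4*c²))))/4 = ((1/(4*c²))/9)/4 = (1/(36*c²))/4 = 1/(144*c²))
D + d*T(-6) = -158 - 85/(144*(-6)²) = -158 - 85/(144*36) = -158 - 85*1/5184 = -158 - 85/5184 = -819157/5184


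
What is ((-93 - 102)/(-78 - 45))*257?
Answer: 16705/41 ≈ 407.44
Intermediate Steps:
((-93 - 102)/(-78 - 45))*257 = -195/(-123)*257 = -195*(-1/123)*257 = (65/41)*257 = 16705/41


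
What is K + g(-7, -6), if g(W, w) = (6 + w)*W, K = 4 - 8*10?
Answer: -76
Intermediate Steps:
K = -76 (K = 4 - 80 = -76)
g(W, w) = W*(6 + w)
K + g(-7, -6) = -76 - 7*(6 - 6) = -76 - 7*0 = -76 + 0 = -76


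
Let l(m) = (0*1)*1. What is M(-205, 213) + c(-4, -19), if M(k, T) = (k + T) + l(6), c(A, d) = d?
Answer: -11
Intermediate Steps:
l(m) = 0 (l(m) = 0*1 = 0)
M(k, T) = T + k (M(k, T) = (k + T) + 0 = (T + k) + 0 = T + k)
M(-205, 213) + c(-4, -19) = (213 - 205) - 19 = 8 - 19 = -11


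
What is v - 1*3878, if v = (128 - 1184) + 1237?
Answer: -3697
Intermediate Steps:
v = 181 (v = -1056 + 1237 = 181)
v - 1*3878 = 181 - 1*3878 = 181 - 3878 = -3697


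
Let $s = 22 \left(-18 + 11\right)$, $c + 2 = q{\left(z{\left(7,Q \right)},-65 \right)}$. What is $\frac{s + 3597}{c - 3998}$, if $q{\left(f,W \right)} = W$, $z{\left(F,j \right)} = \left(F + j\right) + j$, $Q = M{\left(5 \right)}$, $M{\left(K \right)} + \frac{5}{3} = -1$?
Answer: $- \frac{3443}{4065} \approx -0.84699$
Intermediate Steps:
$M{\left(K \right)} = - \frac{8}{3}$ ($M{\left(K \right)} = - \frac{5}{3} - 1 = - \frac{8}{3}$)
$Q = - \frac{8}{3} \approx -2.6667$
$z{\left(F,j \right)} = F + 2 j$
$c = -67$ ($c = -2 - 65 = -67$)
$s = -154$ ($s = 22 \left(-7\right) = -154$)
$\frac{s + 3597}{c - 3998} = \frac{-154 + 3597}{-67 - 3998} = \frac{3443}{-4065} = 3443 \left(- \frac{1}{4065}\right) = - \frac{3443}{4065}$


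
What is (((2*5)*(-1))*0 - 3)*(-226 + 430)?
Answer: -612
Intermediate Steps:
(((2*5)*(-1))*0 - 3)*(-226 + 430) = ((10*(-1))*0 - 3)*204 = (-10*0 - 3)*204 = (0 - 3)*204 = -3*204 = -612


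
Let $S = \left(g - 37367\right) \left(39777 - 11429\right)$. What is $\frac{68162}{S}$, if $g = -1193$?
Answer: $- \frac{34081}{546549440} \approx -6.2357 \cdot 10^{-5}$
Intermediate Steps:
$S = -1093098880$ ($S = \left(-1193 - 37367\right) \left(39777 - 11429\right) = \left(-38560\right) 28348 = -1093098880$)
$\frac{68162}{S} = \frac{68162}{-1093098880} = 68162 \left(- \frac{1}{1093098880}\right) = - \frac{34081}{546549440}$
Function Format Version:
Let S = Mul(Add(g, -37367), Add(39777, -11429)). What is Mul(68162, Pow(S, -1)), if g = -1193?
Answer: Rational(-34081, 546549440) ≈ -6.2357e-5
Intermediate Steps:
S = -1093098880 (S = Mul(Add(-1193, -37367), Add(39777, -11429)) = Mul(-38560, 28348) = -1093098880)
Mul(68162, Pow(S, -1)) = Mul(68162, Pow(-1093098880, -1)) = Mul(68162, Rational(-1, 1093098880)) = Rational(-34081, 546549440)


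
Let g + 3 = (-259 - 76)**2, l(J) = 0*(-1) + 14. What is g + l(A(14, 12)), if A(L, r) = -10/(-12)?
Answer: 112236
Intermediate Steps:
A(L, r) = 5/6 (A(L, r) = -10*(-1/12) = 5/6)
l(J) = 14 (l(J) = 0 + 14 = 14)
g = 112222 (g = -3 + (-259 - 76)**2 = -3 + (-335)**2 = -3 + 112225 = 112222)
g + l(A(14, 12)) = 112222 + 14 = 112236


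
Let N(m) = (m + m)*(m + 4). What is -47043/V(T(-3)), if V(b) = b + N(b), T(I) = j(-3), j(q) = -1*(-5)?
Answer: -47043/95 ≈ -495.19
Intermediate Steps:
j(q) = 5
T(I) = 5
N(m) = 2*m*(4 + m) (N(m) = (2*m)*(4 + m) = 2*m*(4 + m))
V(b) = b + 2*b*(4 + b)
-47043/V(T(-3)) = -47043*1/(5*(9 + 2*5)) = -47043*1/(5*(9 + 10)) = -47043/(5*19) = -47043/95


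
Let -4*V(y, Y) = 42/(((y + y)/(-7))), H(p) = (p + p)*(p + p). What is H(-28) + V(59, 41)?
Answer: 740243/236 ≈ 3136.6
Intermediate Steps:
H(p) = 4*p**2 (H(p) = (2*p)*(2*p) = 4*p**2)
V(y, Y) = 147/(4*y) (V(y, Y) = -21/(2*((y + y)/(-7))) = -21/(2*((2*y)*(-1/7))) = -21/(2*((-2*y/7))) = -21*(-7/(2*y))/2 = -(-147)/(4*y) = 147/(4*y))
H(-28) + V(59, 41) = 4*(-28)**2 + (147/4)/59 = 4*784 + (147/4)*(1/59) = 3136 + 147/236 = 740243/236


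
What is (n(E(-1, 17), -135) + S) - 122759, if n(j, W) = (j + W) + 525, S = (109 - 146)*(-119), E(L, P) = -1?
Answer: -117967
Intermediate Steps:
S = 4403 (S = -37*(-119) = 4403)
n(j, W) = 525 + W + j (n(j, W) = (W + j) + 525 = 525 + W + j)
(n(E(-1, 17), -135) + S) - 122759 = ((525 - 135 - 1) + 4403) - 122759 = (389 + 4403) - 122759 = 4792 - 122759 = -117967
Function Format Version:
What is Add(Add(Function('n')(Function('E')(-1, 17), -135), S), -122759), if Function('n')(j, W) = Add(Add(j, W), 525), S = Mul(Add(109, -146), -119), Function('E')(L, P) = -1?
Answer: -117967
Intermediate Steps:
S = 4403 (S = Mul(-37, -119) = 4403)
Function('n')(j, W) = Add(525, W, j) (Function('n')(j, W) = Add(Add(W, j), 525) = Add(525, W, j))
Add(Add(Function('n')(Function('E')(-1, 17), -135), S), -122759) = Add(Add(Add(525, -135, -1), 4403), -122759) = Add(Add(389, 4403), -122759) = Add(4792, -122759) = -117967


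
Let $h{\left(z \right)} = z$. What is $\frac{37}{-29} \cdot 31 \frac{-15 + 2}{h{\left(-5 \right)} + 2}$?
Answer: $- \frac{14911}{87} \approx -171.39$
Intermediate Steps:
$\frac{37}{-29} \cdot 31 \frac{-15 + 2}{h{\left(-5 \right)} + 2} = \frac{37}{-29} \cdot 31 \frac{-15 + 2}{-5 + 2} = 37 \left(- \frac{1}{29}\right) 31 \left(- \frac{13}{-3}\right) = \left(- \frac{37}{29}\right) 31 \left(\left(-13\right) \left(- \frac{1}{3}\right)\right) = \left(- \frac{1147}{29}\right) \frac{13}{3} = - \frac{14911}{87}$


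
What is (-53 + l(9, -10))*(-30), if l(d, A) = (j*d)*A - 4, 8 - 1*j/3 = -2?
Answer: 82710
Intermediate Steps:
j = 30 (j = 24 - 3*(-2) = 24 + 6 = 30)
l(d, A) = -4 + 30*A*d (l(d, A) = (30*d)*A - 4 = 30*A*d - 4 = -4 + 30*A*d)
(-53 + l(9, -10))*(-30) = (-53 + (-4 + 30*(-10)*9))*(-30) = (-53 + (-4 - 2700))*(-30) = (-53 - 2704)*(-30) = -2757*(-30) = 82710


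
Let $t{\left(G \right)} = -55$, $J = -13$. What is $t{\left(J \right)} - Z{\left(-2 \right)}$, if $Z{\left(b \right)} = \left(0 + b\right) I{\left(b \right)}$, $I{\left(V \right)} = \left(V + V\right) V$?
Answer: $-39$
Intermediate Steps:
$I{\left(V \right)} = 2 V^{2}$ ($I{\left(V \right)} = 2 V V = 2 V^{2}$)
$Z{\left(b \right)} = 2 b^{3}$ ($Z{\left(b \right)} = \left(0 + b\right) 2 b^{2} = b 2 b^{2} = 2 b^{3}$)
$t{\left(J \right)} - Z{\left(-2 \right)} = -55 - 2 \left(-2\right)^{3} = -55 - 2 \left(-8\right) = -55 - -16 = -55 + 16 = -39$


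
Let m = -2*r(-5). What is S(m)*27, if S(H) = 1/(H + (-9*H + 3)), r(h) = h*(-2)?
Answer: 27/163 ≈ 0.16564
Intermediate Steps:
r(h) = -2*h
m = -20 (m = -(-4)*(-5) = -2*10 = -20)
S(H) = 1/(3 - 8*H) (S(H) = 1/(H + (3 - 9*H)) = 1/(3 - 8*H))
S(m)*27 = -1/(-3 + 8*(-20))*27 = -1/(-3 - 160)*27 = -1/(-163)*27 = -1*(-1/163)*27 = (1/163)*27 = 27/163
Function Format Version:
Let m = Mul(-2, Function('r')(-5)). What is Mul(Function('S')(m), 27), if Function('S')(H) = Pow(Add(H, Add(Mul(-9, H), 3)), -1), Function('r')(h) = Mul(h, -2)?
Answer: Rational(27, 163) ≈ 0.16564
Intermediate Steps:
Function('r')(h) = Mul(-2, h)
m = -20 (m = Mul(-2, Mul(-2, -5)) = Mul(-2, 10) = -20)
Function('S')(H) = Pow(Add(3, Mul(-8, H)), -1) (Function('S')(H) = Pow(Add(H, Add(3, Mul(-9, H))), -1) = Pow(Add(3, Mul(-8, H)), -1))
Mul(Function('S')(m), 27) = Mul(Mul(-1, Pow(Add(-3, Mul(8, -20)), -1)), 27) = Mul(Mul(-1, Pow(Add(-3, -160), -1)), 27) = Mul(Mul(-1, Pow(-163, -1)), 27) = Mul(Mul(-1, Rational(-1, 163)), 27) = Mul(Rational(1, 163), 27) = Rational(27, 163)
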